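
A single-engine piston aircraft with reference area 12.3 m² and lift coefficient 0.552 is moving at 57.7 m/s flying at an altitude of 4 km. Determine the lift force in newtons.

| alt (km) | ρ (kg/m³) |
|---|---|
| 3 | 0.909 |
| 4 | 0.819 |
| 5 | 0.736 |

At 4 km, from the table: ρ = 0.819 kg/m³.
L = ½ρv²S·CL = ½ × 0.819 × 57.7² × 12.3 × 0.552 = 9260 N ≈ 9.26 kN

L = 9260 N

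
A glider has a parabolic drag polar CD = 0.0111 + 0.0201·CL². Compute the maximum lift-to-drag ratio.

(L/D)max = 33.5

For CD = CD0 + K·CL², (L/D)max occurs at CL* = √(CD0/K) and equals 1/(2√(K·CD0)).
(L/D)max = 1/(2√(0.0201 × 0.0111)) = 1/(2 × 0.01494) = 33.5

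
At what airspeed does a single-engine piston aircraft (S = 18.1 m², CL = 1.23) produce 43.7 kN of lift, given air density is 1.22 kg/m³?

v = 56.7 m/s

L = ½ρv²S·CL ⇒ v = √(2L/(ρ·S·CL))
v = √(2 × 43700 / (1.22 × 18.1 × 1.23)) = √3218 = 56.7 m/s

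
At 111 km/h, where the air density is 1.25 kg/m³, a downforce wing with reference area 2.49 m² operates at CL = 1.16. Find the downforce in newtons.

Convert speed: v = 111 km/h ÷ 3.6 = 30.83 m/s.
L = ½ρv²S·CL = ½ × 1.25 × 30.83² × 2.49 × 1.16 = 1720 N

L = 1720 N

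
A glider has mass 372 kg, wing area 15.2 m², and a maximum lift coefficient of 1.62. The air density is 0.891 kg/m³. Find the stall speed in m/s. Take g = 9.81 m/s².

At stall, lift equals weight: L = W = m·g = 372 × 9.81 = 3649 N.
From L = ½ρV²S·CL,max = W: V_stall = √(2W/(ρSCL,max)) = √(2·3649/(0.891·15.2·1.62))
V_stall = √332.7 = 18.2 m/s

V_stall = 18.2 m/s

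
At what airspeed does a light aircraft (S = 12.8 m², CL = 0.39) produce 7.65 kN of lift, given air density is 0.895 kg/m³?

L = ½ρv²S·CL ⇒ v = √(2L/(ρ·S·CL))
v = √(2 × 7650 / (0.895 × 12.8 × 0.39)) = √3424 = 58.5 m/s

v = 58.5 m/s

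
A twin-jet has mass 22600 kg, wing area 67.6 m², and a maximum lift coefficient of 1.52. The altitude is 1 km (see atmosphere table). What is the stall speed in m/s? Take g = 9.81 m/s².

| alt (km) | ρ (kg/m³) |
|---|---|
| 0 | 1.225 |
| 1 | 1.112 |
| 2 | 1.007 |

At 1 km, from the table: ρ = 1.112 kg/m³.
Stall occurs when L = W at CL,max. W = mg = 22600 × 9.81 = 2.217×10^5 N.
From L = ½ρV²S·CL,max = W: V_stall = √(2W/(ρSCL,max)) = √(2·2.217×10^5/(1.112·67.6·1.52))
V_stall = √3881 = 62.3 m/s

V_stall = 62.3 m/s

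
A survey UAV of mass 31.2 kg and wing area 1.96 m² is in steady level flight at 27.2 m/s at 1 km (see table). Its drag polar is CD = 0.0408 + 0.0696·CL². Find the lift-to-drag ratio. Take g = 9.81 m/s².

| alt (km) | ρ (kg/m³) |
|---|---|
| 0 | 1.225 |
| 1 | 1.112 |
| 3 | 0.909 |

At 1 km, from the table: ρ = 1.112 kg/m³.
Level flight ⇒ L = W = m·g = 31.2 × 9.81 = 306.07 N.
Dynamic pressure q = 0.5 × 1.112 × 27.2² = 411.4 Pa.
CL = W/(q·S) = 306.07 / (411.4 × 1.96) = 0.3796.
CD = 0.0408 + 0.0696 × 0.3796² = 0.05083.
L/D = CL/CD = 0.3796 / 0.05083 = 7.47

L/D = 7.47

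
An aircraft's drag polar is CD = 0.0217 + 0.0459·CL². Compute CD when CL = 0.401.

CD = 0.0291

CD = 0.0217 + 0.0459 × 0.401² = 0.0217 + 0.007381 = 0.0291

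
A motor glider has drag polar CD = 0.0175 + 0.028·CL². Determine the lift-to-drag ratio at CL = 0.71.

L/D = 22.5

CD = 0.0175 + 0.028 × 0.71² = 0.03161
L/D = CL/CD = 0.71 / 0.03161 = 22.5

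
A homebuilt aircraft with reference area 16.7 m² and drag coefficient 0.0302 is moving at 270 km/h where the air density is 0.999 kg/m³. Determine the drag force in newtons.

D = 1420 N

Convert speed: v = 270 km/h ÷ 3.6 = 75 m/s.
D = ½ρv²S·CD = ½ × 0.999 × 75² × 16.7 × 0.0302 = 1420 N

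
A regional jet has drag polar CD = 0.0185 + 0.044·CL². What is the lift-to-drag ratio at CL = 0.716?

CD = 0.0185 + 0.044 × 0.716² = 0.04106
L/D = CL/CD = 0.716 / 0.04106 = 17.4

L/D = 17.4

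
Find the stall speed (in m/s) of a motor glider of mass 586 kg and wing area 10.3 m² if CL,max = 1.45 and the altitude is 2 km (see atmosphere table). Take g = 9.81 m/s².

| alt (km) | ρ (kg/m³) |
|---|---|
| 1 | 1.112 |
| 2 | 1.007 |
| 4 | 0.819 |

At 2 km, from the table: ρ = 1.007 kg/m³.
At stall, lift equals weight: L = W = m·g = 586 × 9.81 = 5749 N.
From L = ½ρV²S·CL,max = W: V_stall = √(2W/(ρSCL,max)) = √(2·5749/(1.007·10.3·1.45))
V_stall = √764.5 = 27.6 m/s

V_stall = 27.6 m/s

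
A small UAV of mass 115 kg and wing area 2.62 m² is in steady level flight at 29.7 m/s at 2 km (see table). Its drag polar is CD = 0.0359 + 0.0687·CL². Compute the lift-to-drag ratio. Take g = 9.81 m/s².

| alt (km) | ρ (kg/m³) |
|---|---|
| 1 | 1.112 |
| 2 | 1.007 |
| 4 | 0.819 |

L/D = 9.65

At 2 km, from the table: ρ = 1.007 kg/m³.
Level flight ⇒ L = W = m·g = 115 × 9.81 = 1128.2 N.
q = ½ρv² = ½ × 1.007 × 29.7² = 444.1 Pa.
CL = W/(q·S) = 1128.2 / (444.1 × 2.62) = 0.9695.
CD = 0.0359 + 0.0687 × 0.9695² = 0.1005.
L/D = CL/CD = 0.9695 / 0.1005 = 9.65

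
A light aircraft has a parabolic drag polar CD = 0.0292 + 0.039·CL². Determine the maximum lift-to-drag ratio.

(L/D)max = 14.8

For CD = CD0 + K·CL², (L/D)max occurs at CL* = √(CD0/K) and equals 1/(2√(K·CD0)).
(L/D)max = 1/(2√(0.039 × 0.0292)) = 1/(2 × 0.03375) = 14.8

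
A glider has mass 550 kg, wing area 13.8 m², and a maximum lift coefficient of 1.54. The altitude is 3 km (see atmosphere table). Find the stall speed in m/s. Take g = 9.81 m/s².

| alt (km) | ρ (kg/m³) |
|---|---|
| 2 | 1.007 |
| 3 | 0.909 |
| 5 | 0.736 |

V_stall = 23.6 m/s

At 3 km, from the table: ρ = 0.909 kg/m³.
At stall, lift equals weight: L = W = m·g = 550 × 9.81 = 5396 N.
V_stall = √(2W/(ρ·S·CL,max)) = √(2 × 5396 / (0.909 × 13.8 × 1.54))
V_stall = √558.6 = 23.6 m/s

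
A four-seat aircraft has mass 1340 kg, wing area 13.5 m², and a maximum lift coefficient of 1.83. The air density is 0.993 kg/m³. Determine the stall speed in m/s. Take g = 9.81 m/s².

Stall occurs when L = W at CL,max. W = mg = 1340 × 9.81 = 13150 N.
V_stall = √(2W/(ρ·S·CL,max)) = √(2 × 13150 / (0.993 × 13.5 × 1.83))
V_stall = √1072 = 32.7 m/s

V_stall = 32.7 m/s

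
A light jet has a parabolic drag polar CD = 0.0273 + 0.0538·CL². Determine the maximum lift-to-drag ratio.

(L/D)max = 13

For CD = CD0 + K·CL², (L/D)max occurs at CL* = √(CD0/K) and equals 1/(2√(K·CD0)).
(L/D)max = 1/(2√(0.0538 × 0.0273)) = 1/(2 × 0.03832) = 13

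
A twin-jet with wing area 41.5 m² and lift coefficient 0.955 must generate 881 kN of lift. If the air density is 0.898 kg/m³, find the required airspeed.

v = 223 m/s

L = ½ρv²S·CL ⇒ v = √(2L/(ρ·S·CL))
v = √(2 × 8.81×10^5 / (0.898 × 41.5 × 0.955)) = √49510 = 223 m/s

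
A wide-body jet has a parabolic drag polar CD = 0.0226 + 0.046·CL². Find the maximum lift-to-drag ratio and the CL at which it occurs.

For CD = CD0 + K·CL², (L/D)max occurs at CL* = √(CD0/K) and equals 1/(2√(K·CD0)).
(L/D)max = 1/(2√(0.046 × 0.0226)) = 1/(2 × 0.03224) = 15.5
CL* = √(0.0226/0.046) = 0.701

(L/D)max = 15.5, at CL = 0.701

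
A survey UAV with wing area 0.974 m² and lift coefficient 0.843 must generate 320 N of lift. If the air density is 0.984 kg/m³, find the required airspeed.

L = ½ρv²S·CL ⇒ v = √(2L/(ρ·S·CL))
v = √(2 × 320 / (0.984 × 0.974 × 0.843)) = √792.1 = 28.1 m/s

v = 28.1 m/s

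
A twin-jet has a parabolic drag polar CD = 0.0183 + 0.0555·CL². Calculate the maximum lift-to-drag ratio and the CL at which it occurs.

For CD = CD0 + K·CL², (L/D)max occurs at CL* = √(CD0/K) and equals 1/(2√(K·CD0)).
(L/D)max = 1/(2√(0.0555 × 0.0183)) = 1/(2 × 0.03187) = 15.7
CL* = √(0.0183/0.0555) = 0.574

(L/D)max = 15.7, at CL = 0.574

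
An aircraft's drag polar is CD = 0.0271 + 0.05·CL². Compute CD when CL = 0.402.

CD = 0.0352

CD = 0.0271 + 0.05 × 0.402² = 0.0271 + 0.00808 = 0.0352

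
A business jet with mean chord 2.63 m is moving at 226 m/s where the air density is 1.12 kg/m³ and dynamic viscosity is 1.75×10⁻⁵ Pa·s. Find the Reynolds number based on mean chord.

Re = ρ·v·c/μ = 1.12 × 226 × 2.63 / (1.75×10⁻⁵) = 3.8×10^7

Re = 3.8×10^7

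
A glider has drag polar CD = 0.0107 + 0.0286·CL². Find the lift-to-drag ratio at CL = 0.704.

CD = 0.0107 + 0.0286 × 0.704² = 0.02487
L/D = CL/CD = 0.704 / 0.02487 = 28.3

L/D = 28.3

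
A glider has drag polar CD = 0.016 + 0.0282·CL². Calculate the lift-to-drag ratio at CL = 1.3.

L/D = 20.4

CD = 0.016 + 0.0282 × 1.3² = 0.06366
L/D = CL/CD = 1.3 / 0.06366 = 20.4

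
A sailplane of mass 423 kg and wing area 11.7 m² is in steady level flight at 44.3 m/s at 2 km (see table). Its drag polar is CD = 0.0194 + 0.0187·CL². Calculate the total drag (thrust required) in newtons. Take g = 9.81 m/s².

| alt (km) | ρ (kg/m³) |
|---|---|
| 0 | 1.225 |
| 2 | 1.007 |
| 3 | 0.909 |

At 2 km, from the table: ρ = 1.007 kg/m³.
Level flight ⇒ L = W = m·g = 423 × 9.81 = 4149.6 N.
Dynamic pressure q = 0.5 × 1.007 × 44.3² = 988.1 Pa.
CL = W/(q·S) = 4149.6 / (988.1 × 11.7) = 0.3589.
CD = 0.0194 + 0.0187 × 0.3589² = 0.02181.
D = q·S·CD = 988.1 × 11.7 × 0.02181 = 252.1 N

D = 252 N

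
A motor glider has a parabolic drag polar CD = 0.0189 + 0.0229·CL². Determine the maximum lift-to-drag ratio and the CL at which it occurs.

(L/D)max = 24, at CL = 0.908

For CD = CD0 + K·CL², (L/D)max occurs at CL* = √(CD0/K) and equals 1/(2√(K·CD0)).
(L/D)max = 1/(2√(0.0229 × 0.0189)) = 1/(2 × 0.0208) = 24
CL* = √(0.0189/0.0229) = 0.908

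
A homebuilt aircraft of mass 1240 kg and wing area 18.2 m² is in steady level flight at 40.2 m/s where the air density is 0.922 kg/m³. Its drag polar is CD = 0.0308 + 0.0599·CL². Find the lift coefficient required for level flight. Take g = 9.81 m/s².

Weight W = mg = 1240 × 9.81 = 12164 N; in level flight L = W.
Dynamic pressure q = 0.5 × 0.922 × 40.2² = 745 Pa.
Required CL = L/(qS) = 12164/(745·18.2) = 0.8972.

CL = 0.897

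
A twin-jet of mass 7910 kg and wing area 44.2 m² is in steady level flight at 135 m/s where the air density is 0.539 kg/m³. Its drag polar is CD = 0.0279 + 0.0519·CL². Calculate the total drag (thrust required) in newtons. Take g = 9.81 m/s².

D = 7500 N

In steady level flight, lift balances weight: W = mg = 7910 × 9.81 = 77597 N.
q = ½ρv² = ½ × 0.539 × 135² = 4912 Pa.
CL = W/(q·S) = 77597 / (4912 × 44.2) = 0.3574.
CD = 0.0279 + 0.0519 × 0.3574² = 0.03453.
D = q·S·CD = 4912 × 44.2 × 0.03453 = 7496 N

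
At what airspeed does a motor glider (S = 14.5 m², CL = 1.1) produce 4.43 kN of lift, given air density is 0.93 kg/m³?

L = ½ρv²S·CL ⇒ v = √(2L/(ρ·S·CL))
v = √(2 × 4430 / (0.93 × 14.5 × 1.1)) = √597.3 = 24.4 m/s

v = 24.4 m/s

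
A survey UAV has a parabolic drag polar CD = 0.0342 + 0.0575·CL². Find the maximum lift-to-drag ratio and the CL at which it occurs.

For CD = CD0 + K·CL², (L/D)max occurs at CL* = √(CD0/K) and equals 1/(2√(K·CD0)).
(L/D)max = 1/(2√(0.0575 × 0.0342)) = 1/(2 × 0.04435) = 11.3
CL* = √(0.0342/0.0575) = 0.771

(L/D)max = 11.3, at CL = 0.771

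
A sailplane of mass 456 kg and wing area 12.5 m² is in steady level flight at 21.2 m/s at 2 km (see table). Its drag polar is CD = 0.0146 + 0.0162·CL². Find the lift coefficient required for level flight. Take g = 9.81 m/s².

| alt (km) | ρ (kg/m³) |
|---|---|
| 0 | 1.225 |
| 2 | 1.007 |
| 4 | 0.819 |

At 2 km, from the table: ρ = 1.007 kg/m³.
Weight W = mg = 456 × 9.81 = 4473.4 N; in level flight L = W.
q = ½ρv² = ½ × 1.007 × 21.2² = 226.3 Pa.
Required CL = L/(qS) = 4473.4/(226.3·12.5) = 1.581.

CL = 1.58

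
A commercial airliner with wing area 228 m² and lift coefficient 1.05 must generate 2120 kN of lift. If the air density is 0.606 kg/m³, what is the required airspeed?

v = 171 m/s

L = ½ρv²S·CL ⇒ v = √(2L/(ρ·S·CL))
v = √(2 × 2.12×10^6 / (0.606 × 228 × 1.05)) = √29230 = 171 m/s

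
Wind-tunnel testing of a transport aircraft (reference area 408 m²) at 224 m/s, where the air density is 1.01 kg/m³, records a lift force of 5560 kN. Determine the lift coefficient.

From L = ½ρv²S·CL, rearranging gives CL = 2L/(ρv²S).
CL = 2 × 5.56×10^6 / (1.01 × 224² × 408) = 0.538

CL = 0.538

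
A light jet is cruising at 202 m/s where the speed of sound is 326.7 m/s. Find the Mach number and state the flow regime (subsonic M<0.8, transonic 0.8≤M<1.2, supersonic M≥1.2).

M = v/a = 202 / 326.7 = 0.618
M = 0.618 → subsonic.

M = 0.618 (subsonic)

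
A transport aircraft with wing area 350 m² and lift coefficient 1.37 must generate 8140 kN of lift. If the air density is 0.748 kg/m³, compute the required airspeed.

v = 213 m/s

L = ½ρv²S·CL ⇒ v = √(2L/(ρ·S·CL))
v = √(2 × 8.14×10^6 / (0.748 × 350 × 1.37)) = √45390 = 213 m/s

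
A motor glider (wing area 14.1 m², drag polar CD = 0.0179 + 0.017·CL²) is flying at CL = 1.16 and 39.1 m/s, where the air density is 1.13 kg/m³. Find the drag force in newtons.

CD = 0.0179 + 0.017 × 1.16² = 0.04078
D = ½ρv²S·CD = ½ × 1.13 × 39.1² × 14.1 × 0.04078 = 497 N

D = 497 N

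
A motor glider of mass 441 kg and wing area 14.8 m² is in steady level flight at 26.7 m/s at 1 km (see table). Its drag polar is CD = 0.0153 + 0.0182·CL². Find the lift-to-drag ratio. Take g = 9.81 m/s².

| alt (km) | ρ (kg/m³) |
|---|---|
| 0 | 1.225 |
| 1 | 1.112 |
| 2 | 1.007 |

L/D = 29.3

At 1 km, from the table: ρ = 1.112 kg/m³.
In steady level flight, lift balances weight: W = mg = 441 × 9.81 = 4326.2 N.
Dynamic pressure q = 0.5 × 1.112 × 26.7² = 396.4 Pa.
CL = W/(q·S) = 4326.2 / (396.4 × 14.8) = 0.7375.
CD = 0.0153 + 0.0182 × 0.7375² = 0.0252.
L/D = CL/CD = 0.7375 / 0.0252 = 29.3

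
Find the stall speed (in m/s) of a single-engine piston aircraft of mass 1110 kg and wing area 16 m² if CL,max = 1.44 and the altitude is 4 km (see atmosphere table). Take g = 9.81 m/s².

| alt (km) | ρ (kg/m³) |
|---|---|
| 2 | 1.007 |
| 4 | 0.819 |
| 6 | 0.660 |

At 4 km, from the table: ρ = 0.819 kg/m³.
Weight W = mg = 1110 × 9.81 = 10890 N.
V_stall = √(2W/(ρ·S·CL,max)) = √(2 × 10890 / (0.819 × 16 × 1.44))
V_stall = √1154 = 34 m/s

V_stall = 34 m/s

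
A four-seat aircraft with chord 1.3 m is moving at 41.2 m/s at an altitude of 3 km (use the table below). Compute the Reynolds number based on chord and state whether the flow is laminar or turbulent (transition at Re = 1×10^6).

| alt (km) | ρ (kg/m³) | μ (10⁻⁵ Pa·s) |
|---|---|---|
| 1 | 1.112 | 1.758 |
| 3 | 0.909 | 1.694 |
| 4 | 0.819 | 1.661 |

Re = 2.87×10^6 (turbulent)

At 3 km, from the table: ρ = 0.909 kg/m³, μ = 1.694×10⁻⁵ Pa·s.
Re = ρ·v·c/μ = 0.909 × 41.2 × 1.3 / (1.694×10⁻⁵) = 2.87×10^6
Since 2.87×10^6 > 1×10^6, the flow is turbulent.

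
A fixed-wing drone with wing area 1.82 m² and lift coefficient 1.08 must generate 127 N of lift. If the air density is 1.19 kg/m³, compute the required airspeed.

L = ½ρv²S·CL ⇒ v = √(2L/(ρ·S·CL))
v = √(2 × 127 / (1.19 × 1.82 × 1.08)) = √108.6 = 10.4 m/s

v = 10.4 m/s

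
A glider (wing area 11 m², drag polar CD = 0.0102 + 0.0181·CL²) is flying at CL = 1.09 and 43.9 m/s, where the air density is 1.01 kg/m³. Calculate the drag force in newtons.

CD = 0.0102 + 0.0181 × 1.09² = 0.0317
D = ½ρv²S·CD = ½ × 1.01 × 43.9² × 11 × 0.0317 = 339 N

D = 339 N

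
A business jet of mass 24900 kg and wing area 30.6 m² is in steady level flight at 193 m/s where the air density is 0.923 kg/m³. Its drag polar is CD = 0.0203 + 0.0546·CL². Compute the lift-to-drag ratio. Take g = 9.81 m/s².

L/D = 14.5

In steady level flight, lift balances weight: W = mg = 24900 × 9.81 = 2.4427×10^5 N.
Dynamic pressure q = 0.5 × 0.923 × 193² = 17190 Pa.
CL = W/(q·S) = 2.4427×10^5 / (17190 × 30.6) = 0.4644.
CD = 0.0203 + 0.0546 × 0.4644² = 0.03207.
L/D = CL/CD = 0.4644 / 0.03207 = 14.5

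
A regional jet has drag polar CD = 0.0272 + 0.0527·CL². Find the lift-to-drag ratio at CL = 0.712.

CD = 0.0272 + 0.0527 × 0.712² = 0.05392
L/D = CL/CD = 0.712 / 0.05392 = 13.2

L/D = 13.2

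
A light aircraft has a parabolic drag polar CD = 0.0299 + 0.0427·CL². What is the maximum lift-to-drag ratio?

For CD = CD0 + K·CL², (L/D)max occurs at CL* = √(CD0/K) and equals 1/(2√(K·CD0)).
(L/D)max = 1/(2√(0.0427 × 0.0299)) = 1/(2 × 0.03573) = 14

(L/D)max = 14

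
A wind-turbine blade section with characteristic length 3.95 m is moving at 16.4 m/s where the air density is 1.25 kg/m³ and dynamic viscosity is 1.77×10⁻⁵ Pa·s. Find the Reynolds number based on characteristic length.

Re = ρ·v·c/μ = 1.25 × 16.4 × 3.95 / (1.77×10⁻⁵) = 4.57×10^6

Re = 4.57×10^6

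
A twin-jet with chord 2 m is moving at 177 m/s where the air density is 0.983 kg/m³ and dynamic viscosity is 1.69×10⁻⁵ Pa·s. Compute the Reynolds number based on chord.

Re = ρ·v·c/μ = 0.983 × 177 × 2 / (1.69×10⁻⁵) = 2.06×10^7

Re = 2.06×10^7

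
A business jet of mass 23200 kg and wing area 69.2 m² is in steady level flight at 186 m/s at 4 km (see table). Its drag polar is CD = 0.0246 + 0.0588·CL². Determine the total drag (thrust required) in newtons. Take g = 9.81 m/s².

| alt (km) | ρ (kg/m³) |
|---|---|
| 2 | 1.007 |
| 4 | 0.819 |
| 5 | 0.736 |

D = 27200 N

At 4 km, from the table: ρ = 0.819 kg/m³.
In steady level flight, lift balances weight: W = mg = 23200 × 9.81 = 2.2759×10^5 N.
q = ½ρv² = ½ × 0.819 × 186² = 14170 Pa.
Required CL = L/(qS) = 2.2759×10^5/(14170·69.2) = 0.2322.
CD = 0.0246 + 0.0588 × 0.2322² = 0.02777.
D = q·S·CD = 14170 × 69.2 × 0.02777 = 27220 N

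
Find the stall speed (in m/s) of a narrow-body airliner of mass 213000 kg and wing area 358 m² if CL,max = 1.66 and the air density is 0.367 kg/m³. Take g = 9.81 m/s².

Weight W = mg = 213000 × 9.81 = 2.09×10^6 N.
V_stall = √(2W/(ρ·S·CL,max)) = √(2 × 2.09×10^6 / (0.367 × 358 × 1.66))
V_stall = √19160 = 138 m/s

V_stall = 138 m/s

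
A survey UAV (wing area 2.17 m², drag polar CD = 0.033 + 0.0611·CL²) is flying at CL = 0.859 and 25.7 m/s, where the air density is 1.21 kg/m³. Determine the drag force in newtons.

D = 67.7 N

CD = 0.033 + 0.0611 × 0.859² = 0.07808
D = ½ρv²S·CD = ½ × 1.21 × 25.7² × 2.17 × 0.07808 = 67.7 N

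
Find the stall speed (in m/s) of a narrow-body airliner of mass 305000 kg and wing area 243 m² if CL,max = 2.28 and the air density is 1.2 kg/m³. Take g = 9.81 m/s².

At stall, lift equals weight: L = W = m·g = 305000 × 9.81 = 2.992×10^6 N.
V_stall = √(2W/(ρ·S·CL,max)) = √(2 × 2.992×10^6 / (1.2 × 243 × 2.28))
V_stall = √9001 = 94.9 m/s

V_stall = 94.9 m/s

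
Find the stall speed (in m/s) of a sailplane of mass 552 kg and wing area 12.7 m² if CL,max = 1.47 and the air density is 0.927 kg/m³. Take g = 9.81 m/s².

V_stall = 25 m/s

Weight W = mg = 552 × 9.81 = 5415 N.
V_stall = √(2W/(ρ·S·CL,max)) = √(2 × 5415 / (0.927 × 12.7 × 1.47))
V_stall = √625.8 = 25 m/s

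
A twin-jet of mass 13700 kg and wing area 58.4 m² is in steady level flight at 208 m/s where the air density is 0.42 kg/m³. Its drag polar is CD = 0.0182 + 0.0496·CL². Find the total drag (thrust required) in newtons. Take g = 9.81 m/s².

D = 11300 N

Weight W = mg = 13700 × 9.81 = 1.344×10^5 N; in level flight L = W.
q = ½ρv² = ½ × 0.42 × 208² = 9085 Pa.
Required CL = L/(qS) = 1.344×10^5/(9085·58.4) = 0.2533.
CD = 0.0182 + 0.0496 × 0.2533² = 0.02138.
D = q·S·CD = 9085 × 58.4 × 0.02138 = 11350 N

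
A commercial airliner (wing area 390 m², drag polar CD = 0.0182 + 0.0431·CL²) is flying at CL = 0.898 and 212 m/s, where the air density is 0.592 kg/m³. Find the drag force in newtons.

CD = 0.0182 + 0.0431 × 0.898² = 0.05296
D = ½ρv²S·CD = ½ × 0.592 × 212² × 390 × 0.05296 = 2.75×10^5 N

D = 2.75×10^5 N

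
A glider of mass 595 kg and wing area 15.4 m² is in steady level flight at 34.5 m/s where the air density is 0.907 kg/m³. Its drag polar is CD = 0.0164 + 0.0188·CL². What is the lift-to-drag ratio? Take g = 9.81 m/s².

L/D = 27.4

In steady level flight, lift balances weight: W = mg = 595 × 9.81 = 5837 N.
q = ½ρv² = ½ × 0.907 × 34.5² = 539.8 Pa.
Required CL = L/(qS) = 5837/(539.8·15.4) = 0.7022.
CD = 0.0164 + 0.0188 × 0.7022² = 0.02567.
L/D = CL/CD = 0.7022 / 0.02567 = 27.4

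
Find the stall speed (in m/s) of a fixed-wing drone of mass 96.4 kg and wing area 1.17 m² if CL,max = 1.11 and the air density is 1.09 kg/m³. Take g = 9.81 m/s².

V_stall = 36.6 m/s

Stall occurs when L = W at CL,max. W = mg = 96.4 × 9.81 = 945.7 N.
From L = ½ρV²S·CL,max = W: V_stall = √(2W/(ρSCL,max)) = √(2·945.7/(1.09·1.17·1.11))
V_stall = √1336 = 36.6 m/s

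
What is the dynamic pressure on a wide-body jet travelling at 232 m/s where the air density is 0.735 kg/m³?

q = ½ρv² = ½ × 0.735 × 232² = 19800 Pa

q = 19800 Pa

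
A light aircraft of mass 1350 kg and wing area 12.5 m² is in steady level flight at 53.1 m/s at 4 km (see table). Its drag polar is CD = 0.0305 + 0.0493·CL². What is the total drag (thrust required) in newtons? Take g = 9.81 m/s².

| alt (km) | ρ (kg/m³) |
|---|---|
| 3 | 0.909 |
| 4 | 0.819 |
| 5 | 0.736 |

At 4 km, from the table: ρ = 0.819 kg/m³.
Level flight ⇒ L = W = m·g = 1350 × 9.81 = 13244 N.
q = ½ρv² = ½ × 0.819 × 53.1² = 1155 Pa.
CL = 2W/(ρv²S) = 2×13244/(0.819×53.1²×12.5) = 0.9176.
CD = 0.0305 + 0.0493 × 0.9176² = 0.07201.
D = q·S·CD = 1155 × 12.5 × 0.07201 = 1039 N

D = 1040 N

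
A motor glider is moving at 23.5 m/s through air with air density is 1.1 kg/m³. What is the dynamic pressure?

q = 304 Pa

q = ½ρv² = ½ × 1.1 × 23.5² = 304 Pa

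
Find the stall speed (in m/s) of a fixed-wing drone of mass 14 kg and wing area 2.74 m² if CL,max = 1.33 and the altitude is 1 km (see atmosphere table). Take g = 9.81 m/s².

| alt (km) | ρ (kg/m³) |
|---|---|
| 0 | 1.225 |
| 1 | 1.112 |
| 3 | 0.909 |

At 1 km, from the table: ρ = 1.112 kg/m³.
Stall occurs when L = W at CL,max. W = mg = 14 × 9.81 = 137.3 N.
V_stall = √(2W/(ρ·S·CL,max)) = √(2 × 137.3 / (1.112 × 2.74 × 1.33))
V_stall = √67.78 = 8.23 m/s

V_stall = 8.23 m/s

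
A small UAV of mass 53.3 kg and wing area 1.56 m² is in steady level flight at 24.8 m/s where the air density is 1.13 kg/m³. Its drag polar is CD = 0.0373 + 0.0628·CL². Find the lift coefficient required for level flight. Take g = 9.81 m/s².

CL = 0.965

In steady level flight, lift balances weight: W = mg = 53.3 × 9.81 = 522.87 N.
q = ½ρv² = ½ × 1.13 × 24.8² = 347.5 Pa.
CL = W/(q·S) = 522.87 / (347.5 × 1.56) = 0.9645.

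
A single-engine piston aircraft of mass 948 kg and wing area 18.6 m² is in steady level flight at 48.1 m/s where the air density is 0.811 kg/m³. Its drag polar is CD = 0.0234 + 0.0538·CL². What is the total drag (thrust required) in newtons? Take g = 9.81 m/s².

Level flight ⇒ L = W = m·g = 948 × 9.81 = 9299.9 N.
Dynamic pressure q = 0.5 × 0.811 × 48.1² = 938.2 Pa.
CL = 2W/(ρv²S) = 2×9299.9/(0.811×48.1²×18.6) = 0.5329.
CD = 0.0234 + 0.0538 × 0.5329² = 0.03868.
D = q·S·CD = 938.2 × 18.6 × 0.03868 = 675 N

D = 675 N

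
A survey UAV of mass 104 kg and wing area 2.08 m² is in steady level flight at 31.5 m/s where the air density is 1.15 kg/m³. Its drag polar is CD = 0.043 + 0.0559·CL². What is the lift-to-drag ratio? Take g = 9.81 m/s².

L/D = 10.2

Weight W = mg = 104 × 9.81 = 1020.2 N; in level flight L = W.
q = ½ρv² = ½ × 1.15 × 31.5² = 570.5 Pa.
Required CL = L/(qS) = 1020.2/(570.5·2.08) = 0.8597.
CD = 0.043 + 0.0559 × 0.8597² = 0.08432.
L/D = CL/CD = 0.8597 / 0.08432 = 10.2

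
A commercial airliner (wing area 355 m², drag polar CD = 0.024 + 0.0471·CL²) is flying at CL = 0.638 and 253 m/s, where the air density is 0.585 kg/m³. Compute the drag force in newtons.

CD = 0.024 + 0.0471 × 0.638² = 0.04317
D = ½ρv²S·CD = ½ × 0.585 × 253² × 355 × 0.04317 = 2.87×10^5 N

D = 2.87×10^5 N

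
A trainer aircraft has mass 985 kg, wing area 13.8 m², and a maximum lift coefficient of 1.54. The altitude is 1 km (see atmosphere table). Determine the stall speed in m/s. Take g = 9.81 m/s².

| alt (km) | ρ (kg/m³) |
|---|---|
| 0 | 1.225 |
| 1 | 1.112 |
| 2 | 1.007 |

V_stall = 28.6 m/s

At 1 km, from the table: ρ = 1.112 kg/m³.
Stall occurs when L = W at CL,max. W = mg = 985 × 9.81 = 9663 N.
From L = ½ρV²S·CL,max = W: V_stall = √(2W/(ρSCL,max)) = √(2·9663/(1.112·13.8·1.54))
V_stall = √817.8 = 28.6 m/s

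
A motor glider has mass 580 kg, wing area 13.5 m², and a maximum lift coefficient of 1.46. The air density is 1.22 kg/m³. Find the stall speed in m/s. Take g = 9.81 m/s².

At stall, lift equals weight: L = W = m·g = 580 × 9.81 = 5690 N.
From L = ½ρV²S·CL,max = W: V_stall = √(2W/(ρSCL,max)) = √(2·5690/(1.22·13.5·1.46))
V_stall = √473.2 = 21.8 m/s

V_stall = 21.8 m/s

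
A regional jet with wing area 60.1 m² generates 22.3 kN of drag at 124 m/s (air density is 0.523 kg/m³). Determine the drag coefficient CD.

From D = ½ρv²S·CD, rearranging gives CD = 2D/(ρv²S).
CD = 2 × 22300 / (0.523 × 124² × 60.1) = 0.0923

CD = 0.0923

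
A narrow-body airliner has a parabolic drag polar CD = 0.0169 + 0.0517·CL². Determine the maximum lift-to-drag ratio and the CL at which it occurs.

(L/D)max = 16.9, at CL = 0.572

For CD = CD0 + K·CL², (L/D)max occurs at CL* = √(CD0/K) and equals 1/(2√(K·CD0)).
(L/D)max = 1/(2√(0.0517 × 0.0169)) = 1/(2 × 0.02956) = 16.9
CL* = √(0.0169/0.0517) = 0.572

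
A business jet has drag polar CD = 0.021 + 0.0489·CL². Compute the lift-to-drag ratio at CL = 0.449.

L/D = 14.6

CD = 0.021 + 0.0489 × 0.449² = 0.03086
L/D = CL/CD = 0.449 / 0.03086 = 14.6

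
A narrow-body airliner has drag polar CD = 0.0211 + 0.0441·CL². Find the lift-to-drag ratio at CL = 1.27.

L/D = 13.8

CD = 0.0211 + 0.0441 × 1.27² = 0.09223
L/D = CL/CD = 1.27 / 0.09223 = 13.8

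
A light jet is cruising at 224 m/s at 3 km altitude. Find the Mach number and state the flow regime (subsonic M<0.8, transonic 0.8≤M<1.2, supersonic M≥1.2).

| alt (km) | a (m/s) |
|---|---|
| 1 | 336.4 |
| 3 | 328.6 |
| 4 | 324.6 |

M = 0.682 (subsonic)

At 3 km, from the table: a = 328.6 m/s.
M = v/a = 224 / 328.6 = 0.682
M = 0.682 → subsonic.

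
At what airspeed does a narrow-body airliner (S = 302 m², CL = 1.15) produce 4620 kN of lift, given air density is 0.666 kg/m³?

v = 200 m/s

L = ½ρv²S·CL ⇒ v = √(2L/(ρ·S·CL))
v = √(2 × 4.62×10^6 / (0.666 × 302 × 1.15)) = √39950 = 200 m/s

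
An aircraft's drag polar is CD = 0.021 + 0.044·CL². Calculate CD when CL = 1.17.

CD = 0.0812

CD = 0.021 + 0.044 × 1.17² = 0.021 + 0.06023 = 0.0812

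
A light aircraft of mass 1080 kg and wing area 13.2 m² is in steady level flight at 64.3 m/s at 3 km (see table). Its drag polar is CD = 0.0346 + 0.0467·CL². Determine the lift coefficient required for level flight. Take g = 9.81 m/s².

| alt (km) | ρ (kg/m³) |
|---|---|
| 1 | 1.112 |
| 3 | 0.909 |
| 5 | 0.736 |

CL = 0.427

At 3 km, from the table: ρ = 0.909 kg/m³.
In steady level flight, lift balances weight: W = mg = 1080 × 9.81 = 10595 N.
q = ½ρv² = ½ × 0.909 × 64.3² = 1879 Pa.
CL = 2W/(ρv²S) = 2×10595/(0.909×64.3²×13.2) = 0.4271.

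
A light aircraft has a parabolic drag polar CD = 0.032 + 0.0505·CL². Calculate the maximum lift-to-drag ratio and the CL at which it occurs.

For CD = CD0 + K·CL², (L/D)max occurs at CL* = √(CD0/K) and equals 1/(2√(K·CD0)).
(L/D)max = 1/(2√(0.0505 × 0.032)) = 1/(2 × 0.0402) = 12.4
CL* = √(0.032/0.0505) = 0.796

(L/D)max = 12.4, at CL = 0.796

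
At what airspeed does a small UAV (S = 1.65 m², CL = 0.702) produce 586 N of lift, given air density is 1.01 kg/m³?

v = 31.7 m/s

L = ½ρv²S·CL ⇒ v = √(2L/(ρ·S·CL))
v = √(2 × 586 / (1.01 × 1.65 × 0.702)) = √1002 = 31.7 m/s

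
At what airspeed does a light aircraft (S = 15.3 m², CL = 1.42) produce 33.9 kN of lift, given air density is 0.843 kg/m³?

L = ½ρv²S·CL ⇒ v = √(2L/(ρ·S·CL))
v = √(2 × 33900 / (0.843 × 15.3 × 1.42)) = √3702 = 60.8 m/s

v = 60.8 m/s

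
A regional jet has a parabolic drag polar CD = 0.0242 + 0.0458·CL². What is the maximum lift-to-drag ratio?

(L/D)max = 15

For CD = CD0 + K·CL², (L/D)max occurs at CL* = √(CD0/K) and equals 1/(2√(K·CD0)).
(L/D)max = 1/(2√(0.0458 × 0.0242)) = 1/(2 × 0.03329) = 15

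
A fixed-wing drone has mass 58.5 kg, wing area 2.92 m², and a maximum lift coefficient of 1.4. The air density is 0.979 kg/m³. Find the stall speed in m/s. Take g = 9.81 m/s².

Weight W = mg = 58.5 × 9.81 = 573.9 N.
From L = ½ρV²S·CL,max = W: V_stall = √(2W/(ρSCL,max)) = √(2·573.9/(0.979·2.92·1.4))
V_stall = √286.8 = 16.9 m/s

V_stall = 16.9 m/s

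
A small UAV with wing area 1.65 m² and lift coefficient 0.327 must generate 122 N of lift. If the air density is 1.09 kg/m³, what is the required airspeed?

L = ½ρv²S·CL ⇒ v = √(2L/(ρ·S·CL))
v = √(2 × 122 / (1.09 × 1.65 × 0.327)) = √414.9 = 20.4 m/s

v = 20.4 m/s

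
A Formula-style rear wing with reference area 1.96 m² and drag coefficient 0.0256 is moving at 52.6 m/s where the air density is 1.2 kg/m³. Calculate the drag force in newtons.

Dynamic pressure q = ½ρv² = ½ × 1.2 × 52.6² = 1660 Pa.
D = q·S·CD = 1660 × 1.96 × 0.0256 = 83.3 N

D = 83.3 N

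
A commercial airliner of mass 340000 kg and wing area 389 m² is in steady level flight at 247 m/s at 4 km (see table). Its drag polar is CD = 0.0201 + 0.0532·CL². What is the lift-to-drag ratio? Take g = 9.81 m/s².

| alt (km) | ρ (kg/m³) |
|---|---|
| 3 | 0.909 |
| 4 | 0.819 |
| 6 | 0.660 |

L/D = 13

At 4 km, from the table: ρ = 0.819 kg/m³.
Weight W = mg = 340000 × 9.81 = 3.3354×10^6 N; in level flight L = W.
Dynamic pressure q = 0.5 × 0.819 × 247² = 24980 Pa.
CL = 2W/(ρv²S) = 2×3.3354×10^6/(0.819×247²×389) = 0.3432.
CD = 0.0201 + 0.0532 × 0.3432² = 0.02637.
L/D = CL/CD = 0.3432 / 0.02637 = 13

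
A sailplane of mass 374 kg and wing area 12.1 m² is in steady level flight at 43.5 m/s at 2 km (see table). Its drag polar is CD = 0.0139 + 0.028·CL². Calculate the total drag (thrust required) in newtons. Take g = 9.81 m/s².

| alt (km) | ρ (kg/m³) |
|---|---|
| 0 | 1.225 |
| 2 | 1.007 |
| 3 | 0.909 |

D = 193 N

At 2 km, from the table: ρ = 1.007 kg/m³.
In steady level flight, lift balances weight: W = mg = 374 × 9.81 = 3668.9 N.
q = ½ρv² = ½ × 1.007 × 43.5² = 952.7 Pa.
CL = W/(q·S) = 3668.9 / (952.7 × 12.1) = 0.3183.
CD = 0.0139 + 0.028 × 0.3183² = 0.01674.
D = q·S·CD = 952.7 × 12.1 × 0.01674 = 192.9 N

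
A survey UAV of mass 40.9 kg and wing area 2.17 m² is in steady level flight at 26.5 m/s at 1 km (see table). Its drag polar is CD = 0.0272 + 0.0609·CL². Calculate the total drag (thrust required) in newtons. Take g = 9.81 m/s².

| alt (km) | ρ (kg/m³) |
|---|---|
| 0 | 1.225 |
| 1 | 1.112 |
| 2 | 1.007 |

D = 34.6 N

At 1 km, from the table: ρ = 1.112 kg/m³.
In steady level flight, lift balances weight: W = mg = 40.9 × 9.81 = 401.23 N.
Dynamic pressure q = 0.5 × 1.112 × 26.5² = 390.5 Pa.
Required CL = L/(qS) = 401.23/(390.5·2.17) = 0.4736.
CD = 0.0272 + 0.0609 × 0.4736² = 0.04086.
D = q·S·CD = 390.5 × 2.17 × 0.04086 = 34.62 N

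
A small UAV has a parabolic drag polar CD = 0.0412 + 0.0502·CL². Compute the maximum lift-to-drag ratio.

For CD = CD0 + K·CL², (L/D)max occurs at CL* = √(CD0/K) and equals 1/(2√(K·CD0)).
(L/D)max = 1/(2√(0.0502 × 0.0412)) = 1/(2 × 0.04548) = 11

(L/D)max = 11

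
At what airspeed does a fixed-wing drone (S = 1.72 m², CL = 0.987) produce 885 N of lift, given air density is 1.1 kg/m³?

v = 30.8 m/s

L = ½ρv²S·CL ⇒ v = √(2L/(ρ·S·CL))
v = √(2 × 885 / (1.1 × 1.72 × 0.987)) = √947.8 = 30.8 m/s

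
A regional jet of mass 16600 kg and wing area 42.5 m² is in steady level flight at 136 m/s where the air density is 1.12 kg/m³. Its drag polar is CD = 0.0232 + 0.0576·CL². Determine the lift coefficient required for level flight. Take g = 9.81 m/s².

CL = 0.37

Weight W = mg = 16600 × 9.81 = 1.6285×10^5 N; in level flight L = W.
Dynamic pressure q = 0.5 × 1.12 × 136² = 10360 Pa.
Required CL = L/(qS) = 1.6285×10^5/(10360·42.5) = 0.3699.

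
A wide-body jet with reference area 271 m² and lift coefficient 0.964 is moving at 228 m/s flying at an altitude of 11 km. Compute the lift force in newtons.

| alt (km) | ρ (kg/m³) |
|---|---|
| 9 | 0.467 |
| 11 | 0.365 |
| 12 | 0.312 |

At 11 km, from the table: ρ = 0.365 kg/m³.
L = ½ρv²S·CL = ½ × 0.365 × 228² × 271 × 0.964 = 2.48×10^6 N ≈ 2480 kN

L = 2.48×10^6 N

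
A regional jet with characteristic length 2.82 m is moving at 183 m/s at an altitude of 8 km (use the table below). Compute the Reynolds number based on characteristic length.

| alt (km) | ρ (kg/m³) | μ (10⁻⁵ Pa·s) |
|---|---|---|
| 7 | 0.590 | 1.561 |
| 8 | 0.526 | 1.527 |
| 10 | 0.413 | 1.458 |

At 8 km, from the table: ρ = 0.526 kg/m³, μ = 1.527×10⁻⁵ Pa·s.
Re = ρ·v·c/μ = 0.526 × 183 × 2.82 / (1.527×10⁻⁵) = 1.78×10^7

Re = 1.78×10^7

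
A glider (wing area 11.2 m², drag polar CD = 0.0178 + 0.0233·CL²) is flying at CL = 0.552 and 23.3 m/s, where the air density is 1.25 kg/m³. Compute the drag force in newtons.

CD = 0.0178 + 0.0233 × 0.552² = 0.0249
D = ½ρv²S·CD = ½ × 1.25 × 23.3² × 11.2 × 0.0249 = 94.6 N

D = 94.6 N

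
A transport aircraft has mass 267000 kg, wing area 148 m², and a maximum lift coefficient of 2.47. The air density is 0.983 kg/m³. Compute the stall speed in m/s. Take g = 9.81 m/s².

V_stall = 121 m/s

At stall, lift equals weight: L = W = m·g = 267000 × 9.81 = 2.619×10^6 N.
V_stall = √(2W/(ρ·S·CL,max)) = √(2 × 2.619×10^6 / (0.983 × 148 × 2.47))
V_stall = √14580 = 121 m/s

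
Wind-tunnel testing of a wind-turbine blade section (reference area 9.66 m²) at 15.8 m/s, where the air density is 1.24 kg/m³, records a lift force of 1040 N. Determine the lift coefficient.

From L = ½ρv²S·CL, rearranging gives CL = 2L/(ρv²S).
CL = 2 × 1040 / (1.24 × 15.8² × 9.66) = 0.696

CL = 0.696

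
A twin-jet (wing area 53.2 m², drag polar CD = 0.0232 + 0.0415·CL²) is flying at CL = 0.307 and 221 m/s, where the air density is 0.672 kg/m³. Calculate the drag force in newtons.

CD = 0.0232 + 0.0415 × 0.307² = 0.02711
D = ½ρv²S·CD = ½ × 0.672 × 221² × 53.2 × 0.02711 = 23700 N

D = 23700 N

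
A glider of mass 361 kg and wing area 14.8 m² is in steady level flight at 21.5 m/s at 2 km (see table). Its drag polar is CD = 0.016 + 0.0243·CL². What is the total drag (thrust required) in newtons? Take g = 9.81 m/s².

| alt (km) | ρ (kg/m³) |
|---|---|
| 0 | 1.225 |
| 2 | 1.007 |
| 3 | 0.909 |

D = 144 N

At 2 km, from the table: ρ = 1.007 kg/m³.
Weight W = mg = 361 × 9.81 = 3541.4 N; in level flight L = W.
q = ½ρv² = ½ × 1.007 × 21.5² = 232.7 Pa.
CL = W/(q·S) = 3541.4 / (232.7 × 14.8) = 1.028.
CD = 0.016 + 0.0243 × 1.028² = 0.04169.
D = q·S·CD = 232.7 × 14.8 × 0.04169 = 143.6 N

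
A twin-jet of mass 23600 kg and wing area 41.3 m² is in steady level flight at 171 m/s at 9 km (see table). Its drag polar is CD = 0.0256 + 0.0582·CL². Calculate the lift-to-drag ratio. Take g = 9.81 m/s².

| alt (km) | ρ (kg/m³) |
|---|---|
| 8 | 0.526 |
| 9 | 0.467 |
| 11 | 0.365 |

L/D = 12.7

At 9 km, from the table: ρ = 0.467 kg/m³.
In steady level flight, lift balances weight: W = mg = 23600 × 9.81 = 2.3152×10^5 N.
q = ½ρv² = ½ × 0.467 × 171² = 6828 Pa.
CL = 2W/(ρv²S) = 2×2.3152×10^5/(0.467×171²×41.3) = 0.821.
CD = 0.0256 + 0.0582 × 0.821² = 0.06483.
L/D = CL/CD = 0.821 / 0.06483 = 12.7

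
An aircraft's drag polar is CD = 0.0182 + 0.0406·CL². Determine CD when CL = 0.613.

CD = 0.0182 + 0.0406 × 0.613² = 0.0182 + 0.01526 = 0.0335

CD = 0.0335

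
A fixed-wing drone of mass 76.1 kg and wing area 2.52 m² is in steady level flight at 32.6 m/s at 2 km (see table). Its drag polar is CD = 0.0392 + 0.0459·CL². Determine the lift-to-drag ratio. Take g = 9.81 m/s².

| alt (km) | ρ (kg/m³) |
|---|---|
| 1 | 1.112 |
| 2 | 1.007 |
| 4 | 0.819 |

At 2 km, from the table: ρ = 1.007 kg/m³.
In steady level flight, lift balances weight: W = mg = 76.1 × 9.81 = 746.54 N.
q = ½ρv² = ½ × 1.007 × 32.6² = 535.1 Pa.
Required CL = L/(qS) = 746.54/(535.1·2.52) = 0.5536.
CD = 0.0392 + 0.0459 × 0.5536² = 0.05327.
L/D = CL/CD = 0.5536 / 0.05327 = 10.4

L/D = 10.4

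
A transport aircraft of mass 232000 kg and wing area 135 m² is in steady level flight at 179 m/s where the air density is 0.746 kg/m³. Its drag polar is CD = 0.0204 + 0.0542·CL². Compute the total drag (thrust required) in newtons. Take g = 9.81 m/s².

Level flight ⇒ L = W = m·g = 232000 × 9.81 = 2.2759×10^6 N.
Dynamic pressure q = 0.5 × 0.746 × 179² = 11950 Pa.
CL = W/(q·S) = 2.2759×10^6 / (11950 × 135) = 1.411.
CD = 0.0204 + 0.0542 × 1.411² = 0.1282.
D = q·S·CD = 11950 × 135 × 0.1282 = 2.069×10^5 N

D = 2.07×10^5 N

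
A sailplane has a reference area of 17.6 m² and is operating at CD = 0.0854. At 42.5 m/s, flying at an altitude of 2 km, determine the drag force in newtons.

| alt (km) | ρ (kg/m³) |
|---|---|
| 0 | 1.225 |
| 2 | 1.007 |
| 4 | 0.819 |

D = 1370 N

At 2 km, from the table: ρ = 1.007 kg/m³.
D = ½ρv²S·CD = ½ × 1.007 × 42.5² × 17.6 × 0.0854 = 1370 N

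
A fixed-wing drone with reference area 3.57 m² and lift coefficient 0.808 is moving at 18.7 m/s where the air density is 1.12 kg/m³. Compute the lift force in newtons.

L = 565 N

Dynamic pressure q = ½ρv² = ½ × 1.12 × 18.7² = 195.8 Pa.
L = q·S·CL = 195.8 × 3.57 × 0.808 = 565 N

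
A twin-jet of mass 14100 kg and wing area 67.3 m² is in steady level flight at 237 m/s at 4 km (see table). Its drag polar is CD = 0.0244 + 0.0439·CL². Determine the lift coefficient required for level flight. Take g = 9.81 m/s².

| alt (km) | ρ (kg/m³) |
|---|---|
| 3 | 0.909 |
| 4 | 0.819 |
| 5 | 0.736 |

CL = 0.0894

At 4 km, from the table: ρ = 0.819 kg/m³.
Weight W = mg = 14100 × 9.81 = 1.3832×10^5 N; in level flight L = W.
q = ½ρv² = ½ × 0.819 × 237² = 23000 Pa.
CL = 2W/(ρv²S) = 2×1.3832×10^5/(0.819×237²×67.3) = 0.08936.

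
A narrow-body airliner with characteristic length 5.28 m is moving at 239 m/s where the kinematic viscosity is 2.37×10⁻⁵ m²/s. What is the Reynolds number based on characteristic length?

Re = v·c/ν = 239 × 5.28 / (2.37×10⁻⁵) = 5.32×10^7

Re = 5.32×10^7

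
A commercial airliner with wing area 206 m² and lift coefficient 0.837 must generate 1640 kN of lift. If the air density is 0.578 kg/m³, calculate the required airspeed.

L = ½ρv²S·CL ⇒ v = √(2L/(ρ·S·CL))
v = √(2 × 1.64×10^6 / (0.578 × 206 × 0.837)) = √32910 = 181 m/s

v = 181 m/s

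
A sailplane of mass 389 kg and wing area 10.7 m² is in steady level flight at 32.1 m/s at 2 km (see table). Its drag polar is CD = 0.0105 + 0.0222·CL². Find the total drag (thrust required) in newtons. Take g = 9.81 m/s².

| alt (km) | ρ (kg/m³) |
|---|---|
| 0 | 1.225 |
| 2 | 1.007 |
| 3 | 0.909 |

D = 117 N

At 2 km, from the table: ρ = 1.007 kg/m³.
Weight W = mg = 389 × 9.81 = 3816.1 N; in level flight L = W.
Dynamic pressure q = 0.5 × 1.007 × 32.1² = 518.8 Pa.
CL = W/(q·S) = 3816.1 / (518.8 × 10.7) = 0.6874.
CD = 0.0105 + 0.0222 × 0.6874² = 0.02099.
D = q·S·CD = 518.8 × 10.7 × 0.02099 = 116.5 N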